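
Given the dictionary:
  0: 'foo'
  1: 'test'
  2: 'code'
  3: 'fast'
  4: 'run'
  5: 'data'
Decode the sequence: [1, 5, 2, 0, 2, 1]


Look up each index in the dictionary:
  1 -> 'test'
  5 -> 'data'
  2 -> 'code'
  0 -> 'foo'
  2 -> 'code'
  1 -> 'test'

Decoded: "test data code foo code test"


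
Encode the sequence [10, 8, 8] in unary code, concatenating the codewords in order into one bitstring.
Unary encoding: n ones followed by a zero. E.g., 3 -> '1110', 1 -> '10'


Encode each number as n ones followed by a terminating 0:
  10 -> 11111111110 (11 bits)
  8 -> 111111110 (9 bits)
  8 -> 111111110 (9 bits)
Total length = 11 + 9 + 9 = 29 bits.

Unary([10, 8, 8]) = 11111111110111111110111111110 (29 bits)


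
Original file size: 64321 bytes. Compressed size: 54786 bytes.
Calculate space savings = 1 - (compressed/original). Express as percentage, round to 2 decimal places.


ratio = compressed/original = 54786/64321 = 0.851759
savings = 1 - ratio = 1 - 0.851759 = 0.148241
as a percentage: 0.148241 * 100 = 14.82%

Space savings = 1 - 54786/64321 = 14.82%


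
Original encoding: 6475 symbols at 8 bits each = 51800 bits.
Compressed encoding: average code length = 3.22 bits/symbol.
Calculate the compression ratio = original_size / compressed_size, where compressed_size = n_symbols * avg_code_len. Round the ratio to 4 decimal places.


original_size = n_symbols * orig_bits = 6475 * 8 = 51800 bits
compressed_size = n_symbols * avg_code_len = 6475 * 3.22 = 20849.5 bits
ratio = original_size / compressed_size = 51800 / 20849.5 = 2.4845

Compression ratio = 2.4845


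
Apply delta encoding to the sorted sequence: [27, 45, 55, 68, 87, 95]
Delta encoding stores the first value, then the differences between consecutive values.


First value: 27
Deltas:
  45 - 27 = 18
  55 - 45 = 10
  68 - 55 = 13
  87 - 68 = 19
  95 - 87 = 8


Delta encoded: [27, 18, 10, 13, 19, 8]


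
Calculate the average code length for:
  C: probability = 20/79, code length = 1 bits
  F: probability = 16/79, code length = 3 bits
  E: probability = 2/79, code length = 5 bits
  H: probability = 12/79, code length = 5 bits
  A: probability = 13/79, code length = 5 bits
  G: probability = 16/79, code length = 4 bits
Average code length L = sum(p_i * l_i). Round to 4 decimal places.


Weighted contributions p_i * l_i:
  C: (20/79) * 1 = 20/79
  F: (16/79) * 3 = 48/79
  E: (2/79) * 5 = 10/79
  H: (12/79) * 5 = 60/79
  A: (13/79) * 5 = 65/79
  G: (16/79) * 4 = 64/79
Sum = (20 + 48 + 10 + 60 + 65 + 64)/79 = 267/79

L = 267/79 = 3.3797 bits/symbol


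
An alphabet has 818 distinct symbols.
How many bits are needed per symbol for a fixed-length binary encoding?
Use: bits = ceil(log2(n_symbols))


log2(818) = 9.676
Bracket: 2^9 = 512 < 818 <= 2^10 = 1024
So ceil(log2(818)) = 10

bits = ceil(log2(818)) = ceil(9.676) = 10 bits


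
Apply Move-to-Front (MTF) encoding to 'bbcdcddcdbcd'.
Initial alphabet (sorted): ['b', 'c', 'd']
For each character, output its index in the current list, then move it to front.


MTF encoding:
'b': index 0 in ['b', 'c', 'd'] -> ['b', 'c', 'd']
'b': index 0 in ['b', 'c', 'd'] -> ['b', 'c', 'd']
'c': index 1 in ['b', 'c', 'd'] -> ['c', 'b', 'd']
'd': index 2 in ['c', 'b', 'd'] -> ['d', 'c', 'b']
'c': index 1 in ['d', 'c', 'b'] -> ['c', 'd', 'b']
'd': index 1 in ['c', 'd', 'b'] -> ['d', 'c', 'b']
'd': index 0 in ['d', 'c', 'b'] -> ['d', 'c', 'b']
'c': index 1 in ['d', 'c', 'b'] -> ['c', 'd', 'b']
'd': index 1 in ['c', 'd', 'b'] -> ['d', 'c', 'b']
'b': index 2 in ['d', 'c', 'b'] -> ['b', 'd', 'c']
'c': index 2 in ['b', 'd', 'c'] -> ['c', 'b', 'd']
'd': index 2 in ['c', 'b', 'd'] -> ['d', 'c', 'b']


Output: [0, 0, 1, 2, 1, 1, 0, 1, 1, 2, 2, 2]


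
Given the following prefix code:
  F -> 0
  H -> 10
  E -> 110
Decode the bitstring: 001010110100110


Decoding step by step:
Bits 0 -> F
Bits 0 -> F
Bits 10 -> H
Bits 10 -> H
Bits 110 -> E
Bits 10 -> H
Bits 0 -> F
Bits 110 -> E


Decoded message: FFHHEHFE


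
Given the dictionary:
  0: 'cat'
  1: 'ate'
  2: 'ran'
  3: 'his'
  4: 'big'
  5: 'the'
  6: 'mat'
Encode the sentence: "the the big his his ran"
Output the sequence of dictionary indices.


Look up each word in the dictionary:
  'the' -> 5
  'the' -> 5
  'big' -> 4
  'his' -> 3
  'his' -> 3
  'ran' -> 2

Encoded: [5, 5, 4, 3, 3, 2]


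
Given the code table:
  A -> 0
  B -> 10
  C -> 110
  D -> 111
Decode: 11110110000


Decoding:
111 -> D
10 -> B
110 -> C
0 -> A
0 -> A
0 -> A


Result: DBCAAA


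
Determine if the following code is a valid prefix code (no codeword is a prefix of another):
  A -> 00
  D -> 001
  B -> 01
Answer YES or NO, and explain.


Checking each pair (does one codeword prefix another?):
  A='00' vs D='001': prefix -- VIOLATION

NO -- this is NOT a valid prefix code. A (00) is a prefix of D (001).


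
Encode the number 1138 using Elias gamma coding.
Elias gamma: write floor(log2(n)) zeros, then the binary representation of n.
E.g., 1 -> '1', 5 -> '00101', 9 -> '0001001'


num_bits = floor(log2(1138)) + 1 = 11
leading_zeros = num_bits - 1 = 10
binary(1138) = 10001110010

Elias gamma(1138) = '0000000000' + '10001110010' = 000000000010001110010 (21 bits)


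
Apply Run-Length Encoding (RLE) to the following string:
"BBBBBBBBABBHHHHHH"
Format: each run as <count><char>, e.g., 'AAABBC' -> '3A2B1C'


Scanning runs left to right:
  i=0: run of 'B' x 8 -> '8B'
  i=8: run of 'A' x 1 -> '1A'
  i=9: run of 'B' x 2 -> '2B'
  i=11: run of 'H' x 6 -> '6H'

RLE = 8B1A2B6H


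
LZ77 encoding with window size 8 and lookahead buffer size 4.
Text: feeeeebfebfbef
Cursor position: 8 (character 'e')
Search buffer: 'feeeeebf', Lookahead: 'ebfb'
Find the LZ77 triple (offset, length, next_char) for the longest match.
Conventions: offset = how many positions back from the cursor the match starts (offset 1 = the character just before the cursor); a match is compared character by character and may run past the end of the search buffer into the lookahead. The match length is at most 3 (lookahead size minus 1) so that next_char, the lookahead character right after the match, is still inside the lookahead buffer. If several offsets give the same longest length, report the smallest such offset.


Try each offset into the search buffer:
  offset=1 (pos 7, char 'f'): match length 0
  offset=2 (pos 6, char 'b'): match length 0
  offset=3 (pos 5, char 'e'): match length 3
  offset=4 (pos 4, char 'e'): match length 1
  offset=5 (pos 3, char 'e'): match length 1
  offset=6 (pos 2, char 'e'): match length 1
  offset=7 (pos 1, char 'e'): match length 1
  offset=8 (pos 0, char 'f'): match length 0
Longest match has length 3 at offset 3.
next_char = character at position 8 + 3 = 11 -> 'b'

Best match: offset=3, length=3 (matching 'ebf' starting at position 5)
LZ77 triple: (3, 3, 'b')


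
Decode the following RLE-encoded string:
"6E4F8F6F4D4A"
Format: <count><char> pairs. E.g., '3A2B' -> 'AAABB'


Expanding each <count><char> pair:
  6E -> 'EEEEEE'
  4F -> 'FFFF'
  8F -> 'FFFFFFFF'
  6F -> 'FFFFFF'
  4D -> 'DDDD'
  4A -> 'AAAA'

Decoded = EEEEEEFFFFFFFFFFFFFFFFFFDDDDAAAA


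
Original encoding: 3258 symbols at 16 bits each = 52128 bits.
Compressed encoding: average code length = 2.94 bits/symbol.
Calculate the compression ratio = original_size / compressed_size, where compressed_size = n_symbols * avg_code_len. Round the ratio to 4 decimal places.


original_size = n_symbols * orig_bits = 3258 * 16 = 52128 bits
compressed_size = n_symbols * avg_code_len = 3258 * 2.94 = 9578.52 bits
ratio = original_size / compressed_size = 52128 / 9578.52 = 5.4422

Compression ratio = 5.4422


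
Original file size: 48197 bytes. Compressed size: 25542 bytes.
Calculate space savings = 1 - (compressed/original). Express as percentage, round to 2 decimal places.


ratio = compressed/original = 25542/48197 = 0.52995
savings = 1 - ratio = 1 - 0.52995 = 0.47005
as a percentage: 0.47005 * 100 = 47.01%

Space savings = 1 - 25542/48197 = 47.01%


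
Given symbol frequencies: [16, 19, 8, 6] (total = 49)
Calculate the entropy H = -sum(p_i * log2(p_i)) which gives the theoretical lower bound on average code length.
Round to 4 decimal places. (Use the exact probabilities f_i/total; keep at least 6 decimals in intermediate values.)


Per-symbol terms -p_i * log2(p_i) with p_i = f_i/49:
  p = 16/49 = 0.326531: log2(p) = -1.614710, -p*log2(p) = 0.527252
  p = 19/49 = 0.387755: log2(p) = -1.366782, -p*log2(p) = 0.529977
  p = 8/49 = 0.163265: log2(p) = -2.614710, -p*log2(p) = 0.426891
  p = 6/49 = 0.122449: log2(p) = -3.029747, -p*log2(p) = 0.370989
H = 0.527252 + 0.529977 + 0.426891 + 0.370989 = 1.855109

H = 1.8551 bits/symbol


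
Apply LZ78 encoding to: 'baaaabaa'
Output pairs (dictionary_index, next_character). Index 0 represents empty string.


LZ78 encoding steps:
Dictionary: {0: ''}
Step 1: w='' (idx 0), next='b' -> output (0, 'b'), add 'b' as idx 1
Step 2: w='' (idx 0), next='a' -> output (0, 'a'), add 'a' as idx 2
Step 3: w='a' (idx 2), next='a' -> output (2, 'a'), add 'aa' as idx 3
Step 4: w='a' (idx 2), next='b' -> output (2, 'b'), add 'ab' as idx 4
Step 5: w='aa' (idx 3), end of input -> output (3, '')


Encoded: [(0, 'b'), (0, 'a'), (2, 'a'), (2, 'b'), (3, '')]


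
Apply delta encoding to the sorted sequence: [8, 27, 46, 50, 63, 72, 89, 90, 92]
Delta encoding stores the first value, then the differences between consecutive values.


First value: 8
Deltas:
  27 - 8 = 19
  46 - 27 = 19
  50 - 46 = 4
  63 - 50 = 13
  72 - 63 = 9
  89 - 72 = 17
  90 - 89 = 1
  92 - 90 = 2


Delta encoded: [8, 19, 19, 4, 13, 9, 17, 1, 2]


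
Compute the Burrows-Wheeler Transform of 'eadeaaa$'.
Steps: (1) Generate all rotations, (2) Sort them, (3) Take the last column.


Rotations (sorted):
  0: $eadeaaa -> last char: a
  1: a$eadeaa -> last char: a
  2: aa$eadea -> last char: a
  3: aaa$eade -> last char: e
  4: adeaaa$e -> last char: e
  5: deaaa$ea -> last char: a
  6: eaaa$ead -> last char: d
  7: eadeaaa$ -> last char: $


BWT = aaaeead$


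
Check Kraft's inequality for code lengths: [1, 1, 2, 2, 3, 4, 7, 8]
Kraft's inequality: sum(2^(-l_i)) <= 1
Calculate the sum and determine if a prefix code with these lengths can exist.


Sum = 2^(-1) + 2^(-1) + 2^(-2) + 2^(-2) + 2^(-3) + 2^(-4) + 2^(-7) + 2^(-8)
    = 0.5 + 0.5 + 0.25 + 0.25 + 0.125 + 0.0625 + 0.0078125 + 0.00390625
    = 435/256 = 1.69921875
Since 1.69921875 > 1, Kraft's inequality is NOT satisfied.
A prefix code with these lengths CANNOT exist.

Kraft sum = 1.69921875. Not satisfied.


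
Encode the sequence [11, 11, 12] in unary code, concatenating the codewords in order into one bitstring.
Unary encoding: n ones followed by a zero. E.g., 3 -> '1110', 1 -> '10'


Encode each number as n ones followed by a terminating 0:
  11 -> 111111111110 (12 bits)
  11 -> 111111111110 (12 bits)
  12 -> 1111111111110 (13 bits)
Total length = 12 + 12 + 13 = 37 bits.

Unary([11, 11, 12]) = 1111111111101111111111101111111111110 (37 bits)


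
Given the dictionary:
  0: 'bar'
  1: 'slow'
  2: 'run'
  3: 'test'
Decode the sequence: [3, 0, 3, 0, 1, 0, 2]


Look up each index in the dictionary:
  3 -> 'test'
  0 -> 'bar'
  3 -> 'test'
  0 -> 'bar'
  1 -> 'slow'
  0 -> 'bar'
  2 -> 'run'

Decoded: "test bar test bar slow bar run"


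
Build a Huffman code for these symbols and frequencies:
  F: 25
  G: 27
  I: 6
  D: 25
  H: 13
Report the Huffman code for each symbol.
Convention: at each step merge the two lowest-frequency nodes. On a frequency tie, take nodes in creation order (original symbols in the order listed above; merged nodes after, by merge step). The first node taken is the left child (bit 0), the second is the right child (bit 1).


Huffman tree construction:
Step 1: Merge I(6) + H(13) = 19
Step 2: Merge (I+H)(19) + F(25) = 44
Step 3: Merge D(25) + G(27) = 52
Step 4: Merge ((I+H)+F)(44) + (D+G)(52) = 96
Read each symbol's code off the tree from the root (left child = 0, right child = 1).

Codes:
  F: 01 (length 2)
  G: 11 (length 2)
  I: 000 (length 3)
  D: 10 (length 2)
  H: 001 (length 3)
Average code length: 211/96 = 2.1979 bits/symbol


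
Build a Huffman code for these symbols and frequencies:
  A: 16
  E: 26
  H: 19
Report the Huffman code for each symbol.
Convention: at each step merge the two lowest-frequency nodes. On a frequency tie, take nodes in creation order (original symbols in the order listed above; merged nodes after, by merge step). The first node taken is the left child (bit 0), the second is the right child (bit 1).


Huffman tree construction:
Step 1: Merge A(16) + H(19) = 35
Step 2: Merge E(26) + (A+H)(35) = 61
Read each symbol's code off the tree from the root (left child = 0, right child = 1).

Codes:
  A: 10 (length 2)
  E: 0 (length 1)
  H: 11 (length 2)
Average code length: 96/61 = 1.5738 bits/symbol


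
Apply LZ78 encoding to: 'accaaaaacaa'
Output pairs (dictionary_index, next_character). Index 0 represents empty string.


LZ78 encoding steps:
Dictionary: {0: ''}
Step 1: w='' (idx 0), next='a' -> output (0, 'a'), add 'a' as idx 1
Step 2: w='' (idx 0), next='c' -> output (0, 'c'), add 'c' as idx 2
Step 3: w='c' (idx 2), next='a' -> output (2, 'a'), add 'ca' as idx 3
Step 4: w='a' (idx 1), next='a' -> output (1, 'a'), add 'aa' as idx 4
Step 5: w='aa' (idx 4), next='c' -> output (4, 'c'), add 'aac' as idx 5
Step 6: w='aa' (idx 4), end of input -> output (4, '')


Encoded: [(0, 'a'), (0, 'c'), (2, 'a'), (1, 'a'), (4, 'c'), (4, '')]


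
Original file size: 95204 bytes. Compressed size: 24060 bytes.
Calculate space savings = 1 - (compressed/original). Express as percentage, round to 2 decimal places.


ratio = compressed/original = 24060/95204 = 0.25272
savings = 1 - ratio = 1 - 0.25272 = 0.74728
as a percentage: 0.74728 * 100 = 74.73%

Space savings = 1 - 24060/95204 = 74.73%


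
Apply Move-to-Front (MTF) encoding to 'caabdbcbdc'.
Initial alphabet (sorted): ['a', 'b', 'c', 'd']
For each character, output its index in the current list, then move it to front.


MTF encoding:
'c': index 2 in ['a', 'b', 'c', 'd'] -> ['c', 'a', 'b', 'd']
'a': index 1 in ['c', 'a', 'b', 'd'] -> ['a', 'c', 'b', 'd']
'a': index 0 in ['a', 'c', 'b', 'd'] -> ['a', 'c', 'b', 'd']
'b': index 2 in ['a', 'c', 'b', 'd'] -> ['b', 'a', 'c', 'd']
'd': index 3 in ['b', 'a', 'c', 'd'] -> ['d', 'b', 'a', 'c']
'b': index 1 in ['d', 'b', 'a', 'c'] -> ['b', 'd', 'a', 'c']
'c': index 3 in ['b', 'd', 'a', 'c'] -> ['c', 'b', 'd', 'a']
'b': index 1 in ['c', 'b', 'd', 'a'] -> ['b', 'c', 'd', 'a']
'd': index 2 in ['b', 'c', 'd', 'a'] -> ['d', 'b', 'c', 'a']
'c': index 2 in ['d', 'b', 'c', 'a'] -> ['c', 'd', 'b', 'a']


Output: [2, 1, 0, 2, 3, 1, 3, 1, 2, 2]


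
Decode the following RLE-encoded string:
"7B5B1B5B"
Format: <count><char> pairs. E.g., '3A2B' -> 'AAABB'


Expanding each <count><char> pair:
  7B -> 'BBBBBBB'
  5B -> 'BBBBB'
  1B -> 'B'
  5B -> 'BBBBB'

Decoded = BBBBBBBBBBBBBBBBBB


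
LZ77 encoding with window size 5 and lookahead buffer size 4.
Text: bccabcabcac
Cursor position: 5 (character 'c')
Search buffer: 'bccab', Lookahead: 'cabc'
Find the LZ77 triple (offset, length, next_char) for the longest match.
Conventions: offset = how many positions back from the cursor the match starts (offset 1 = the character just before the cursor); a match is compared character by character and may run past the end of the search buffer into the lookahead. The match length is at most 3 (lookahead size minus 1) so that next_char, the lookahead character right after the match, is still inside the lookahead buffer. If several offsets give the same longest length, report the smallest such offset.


Try each offset into the search buffer:
  offset=1 (pos 4, char 'b'): match length 0
  offset=2 (pos 3, char 'a'): match length 0
  offset=3 (pos 2, char 'c'): match length 3
  offset=4 (pos 1, char 'c'): match length 1
  offset=5 (pos 0, char 'b'): match length 0
Longest match has length 3 at offset 3.
next_char = character at position 5 + 3 = 8 -> 'c'

Best match: offset=3, length=3 (matching 'cab' starting at position 2)
LZ77 triple: (3, 3, 'c')


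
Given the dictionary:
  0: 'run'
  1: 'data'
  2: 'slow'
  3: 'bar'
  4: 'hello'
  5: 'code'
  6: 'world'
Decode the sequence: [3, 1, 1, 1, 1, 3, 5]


Look up each index in the dictionary:
  3 -> 'bar'
  1 -> 'data'
  1 -> 'data'
  1 -> 'data'
  1 -> 'data'
  3 -> 'bar'
  5 -> 'code'

Decoded: "bar data data data data bar code"


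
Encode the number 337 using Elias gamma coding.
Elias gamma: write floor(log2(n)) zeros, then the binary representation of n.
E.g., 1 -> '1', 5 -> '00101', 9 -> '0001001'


num_bits = floor(log2(337)) + 1 = 9
leading_zeros = num_bits - 1 = 8
binary(337) = 101010001

Elias gamma(337) = '00000000' + '101010001' = 00000000101010001 (17 bits)


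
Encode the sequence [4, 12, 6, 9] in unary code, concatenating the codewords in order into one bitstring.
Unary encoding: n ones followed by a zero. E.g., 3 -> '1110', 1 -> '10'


Encode each number as n ones followed by a terminating 0:
  4 -> 11110 (5 bits)
  12 -> 1111111111110 (13 bits)
  6 -> 1111110 (7 bits)
  9 -> 1111111110 (10 bits)
Total length = 5 + 13 + 7 + 10 = 35 bits.

Unary([4, 12, 6, 9]) = 11110111111111111011111101111111110 (35 bits)


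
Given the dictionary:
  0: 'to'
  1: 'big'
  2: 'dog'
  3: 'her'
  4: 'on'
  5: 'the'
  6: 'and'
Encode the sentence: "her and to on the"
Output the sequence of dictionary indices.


Look up each word in the dictionary:
  'her' -> 3
  'and' -> 6
  'to' -> 0
  'on' -> 4
  'the' -> 5

Encoded: [3, 6, 0, 4, 5]


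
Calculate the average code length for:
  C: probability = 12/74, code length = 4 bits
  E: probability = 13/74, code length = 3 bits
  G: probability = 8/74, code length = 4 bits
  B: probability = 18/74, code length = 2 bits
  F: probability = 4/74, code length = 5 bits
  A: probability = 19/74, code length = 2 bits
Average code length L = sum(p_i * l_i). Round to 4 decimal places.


Weighted contributions p_i * l_i:
  C: (12/74) * 4 = 48/74
  E: (13/74) * 3 = 39/74
  G: (8/74) * 4 = 32/74
  B: (18/74) * 2 = 36/74
  F: (4/74) * 5 = 20/74
  A: (19/74) * 2 = 38/74
Sum = (48 + 39 + 32 + 36 + 20 + 38)/74 = 213/74

L = 213/74 = 2.8784 bits/symbol


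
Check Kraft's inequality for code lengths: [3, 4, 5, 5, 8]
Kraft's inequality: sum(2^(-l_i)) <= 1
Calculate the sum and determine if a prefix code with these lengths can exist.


Sum = 2^(-3) + 2^(-4) + 2^(-5) + 2^(-5) + 2^(-8)
    = 0.125 + 0.0625 + 0.03125 + 0.03125 + 0.00390625
    = 65/256 = 0.25390625
Since 0.25390625 <= 1, Kraft's inequality IS satisfied.
A prefix code with these lengths CAN exist.

Kraft sum = 0.25390625. Satisfied.


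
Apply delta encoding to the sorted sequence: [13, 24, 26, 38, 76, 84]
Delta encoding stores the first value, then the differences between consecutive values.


First value: 13
Deltas:
  24 - 13 = 11
  26 - 24 = 2
  38 - 26 = 12
  76 - 38 = 38
  84 - 76 = 8


Delta encoded: [13, 11, 2, 12, 38, 8]


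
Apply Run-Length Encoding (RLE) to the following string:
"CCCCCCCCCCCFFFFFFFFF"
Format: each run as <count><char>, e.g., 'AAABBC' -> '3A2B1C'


Scanning runs left to right:
  i=0: run of 'C' x 11 -> '11C'
  i=11: run of 'F' x 9 -> '9F'

RLE = 11C9F


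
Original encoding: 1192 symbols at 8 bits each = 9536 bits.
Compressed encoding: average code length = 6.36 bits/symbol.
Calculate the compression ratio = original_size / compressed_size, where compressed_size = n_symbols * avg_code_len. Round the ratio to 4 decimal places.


original_size = n_symbols * orig_bits = 1192 * 8 = 9536 bits
compressed_size = n_symbols * avg_code_len = 1192 * 6.36 = 7581.12 bits
ratio = original_size / compressed_size = 9536 / 7581.12 = 1.2579

Compression ratio = 1.2579


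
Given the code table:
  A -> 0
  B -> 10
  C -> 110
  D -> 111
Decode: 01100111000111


Decoding:
0 -> A
110 -> C
0 -> A
111 -> D
0 -> A
0 -> A
0 -> A
111 -> D


Result: ACADAAAD


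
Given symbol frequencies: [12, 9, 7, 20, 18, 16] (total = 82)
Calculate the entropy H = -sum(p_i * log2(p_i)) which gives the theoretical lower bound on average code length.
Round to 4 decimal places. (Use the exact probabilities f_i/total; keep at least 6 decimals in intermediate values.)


Per-symbol terms -p_i * log2(p_i) with p_i = f_i/82:
  p = 12/82 = 0.146341: log2(p) = -2.772590, -p*log2(p) = 0.405745
  p = 9/82 = 0.109756: log2(p) = -3.187627, -p*log2(p) = 0.349862
  p = 7/82 = 0.085366: log2(p) = -3.550197, -p*log2(p) = 0.303066
  p = 20/82 = 0.243902: log2(p) = -2.035624, -p*log2(p) = 0.496494
  p = 18/82 = 0.219512: log2(p) = -2.187627, -p*log2(p) = 0.480211
  p = 16/82 = 0.195122: log2(p) = -2.357552, -p*log2(p) = 0.460010
H = 0.405745 + 0.349862 + 0.303066 + 0.496494 + 0.480211 + 0.460010 = 2.495388

H = 2.4954 bits/symbol


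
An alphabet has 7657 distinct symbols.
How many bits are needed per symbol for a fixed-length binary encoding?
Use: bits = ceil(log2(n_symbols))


log2(7657) = 12.9026
Bracket: 2^12 = 4096 < 7657 <= 2^13 = 8192
So ceil(log2(7657)) = 13

bits = ceil(log2(7657)) = ceil(12.9026) = 13 bits


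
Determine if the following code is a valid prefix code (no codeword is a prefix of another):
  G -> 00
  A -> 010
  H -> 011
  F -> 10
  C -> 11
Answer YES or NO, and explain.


Checking each pair (does one codeword prefix another?):
  G='00' vs A='010': no prefix
  G='00' vs H='011': no prefix
  G='00' vs F='10': no prefix
  G='00' vs C='11': no prefix
  A='010' vs G='00': no prefix
  A='010' vs H='011': no prefix
  A='010' vs F='10': no prefix
  A='010' vs C='11': no prefix
  H='011' vs G='00': no prefix
  H='011' vs A='010': no prefix
  H='011' vs F='10': no prefix
  H='011' vs C='11': no prefix
  F='10' vs G='00': no prefix
  F='10' vs A='010': no prefix
  F='10' vs H='011': no prefix
  F='10' vs C='11': no prefix
  C='11' vs G='00': no prefix
  C='11' vs A='010': no prefix
  C='11' vs H='011': no prefix
  C='11' vs F='10': no prefix
No violation found over all pairs.

YES -- this is a valid prefix code. No codeword is a prefix of any other codeword.


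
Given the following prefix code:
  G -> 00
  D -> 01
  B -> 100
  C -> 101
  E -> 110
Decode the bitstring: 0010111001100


Decoding step by step:
Bits 00 -> G
Bits 101 -> C
Bits 110 -> E
Bits 01 -> D
Bits 100 -> B


Decoded message: GCEDB


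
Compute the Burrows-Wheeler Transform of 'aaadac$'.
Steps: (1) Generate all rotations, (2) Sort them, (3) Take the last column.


Rotations (sorted):
  0: $aaadac -> last char: c
  1: aaadac$ -> last char: $
  2: aadac$a -> last char: a
  3: ac$aaad -> last char: d
  4: adac$aa -> last char: a
  5: c$aaada -> last char: a
  6: dac$aaa -> last char: a


BWT = c$adaaa


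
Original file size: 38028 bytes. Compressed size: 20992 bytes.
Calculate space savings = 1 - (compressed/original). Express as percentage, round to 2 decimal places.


ratio = compressed/original = 20992/38028 = 0.552014
savings = 1 - ratio = 1 - 0.552014 = 0.447986
as a percentage: 0.447986 * 100 = 44.8%

Space savings = 1 - 20992/38028 = 44.8%


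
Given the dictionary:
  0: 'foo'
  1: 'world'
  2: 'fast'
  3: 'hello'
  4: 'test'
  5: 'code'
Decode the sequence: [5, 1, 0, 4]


Look up each index in the dictionary:
  5 -> 'code'
  1 -> 'world'
  0 -> 'foo'
  4 -> 'test'

Decoded: "code world foo test"


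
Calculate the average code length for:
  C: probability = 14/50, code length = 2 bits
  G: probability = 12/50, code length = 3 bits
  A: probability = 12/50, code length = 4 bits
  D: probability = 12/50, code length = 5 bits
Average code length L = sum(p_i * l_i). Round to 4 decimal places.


Weighted contributions p_i * l_i:
  C: (14/50) * 2 = 28/50
  G: (12/50) * 3 = 36/50
  A: (12/50) * 4 = 48/50
  D: (12/50) * 5 = 60/50
Sum = (28 + 36 + 48 + 60)/50 = 172/50

L = 172/50 = 3.4400 bits/symbol


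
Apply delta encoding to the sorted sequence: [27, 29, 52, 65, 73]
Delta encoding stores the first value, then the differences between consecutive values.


First value: 27
Deltas:
  29 - 27 = 2
  52 - 29 = 23
  65 - 52 = 13
  73 - 65 = 8


Delta encoded: [27, 2, 23, 13, 8]


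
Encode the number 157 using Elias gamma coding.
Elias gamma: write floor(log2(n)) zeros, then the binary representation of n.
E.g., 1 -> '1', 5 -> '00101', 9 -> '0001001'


num_bits = floor(log2(157)) + 1 = 8
leading_zeros = num_bits - 1 = 7
binary(157) = 10011101

Elias gamma(157) = '0000000' + '10011101' = 000000010011101 (15 bits)


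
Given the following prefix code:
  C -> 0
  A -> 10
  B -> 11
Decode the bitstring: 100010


Decoding step by step:
Bits 10 -> A
Bits 0 -> C
Bits 0 -> C
Bits 10 -> A


Decoded message: ACCA


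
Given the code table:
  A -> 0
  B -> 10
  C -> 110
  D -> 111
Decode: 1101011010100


Decoding:
110 -> C
10 -> B
110 -> C
10 -> B
10 -> B
0 -> A


Result: CBCBBA


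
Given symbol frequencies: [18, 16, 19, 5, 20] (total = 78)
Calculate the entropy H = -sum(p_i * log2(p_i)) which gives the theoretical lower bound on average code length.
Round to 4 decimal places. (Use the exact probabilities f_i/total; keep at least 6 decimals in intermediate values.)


Per-symbol terms -p_i * log2(p_i) with p_i = f_i/78:
  p = 18/78 = 0.230769: log2(p) = -2.115477, -p*log2(p) = 0.488187
  p = 16/78 = 0.205128: log2(p) = -2.285402, -p*log2(p) = 0.468800
  p = 19/78 = 0.243590: log2(p) = -2.037475, -p*log2(p) = 0.496308
  p = 5/78 = 0.064103: log2(p) = -3.963474, -p*log2(p) = 0.254069
  p = 20/78 = 0.256410: log2(p) = -1.963474, -p*log2(p) = 0.503455
H = 0.488187 + 0.468800 + 0.496308 + 0.254069 + 0.503455 = 2.210819

H = 2.2108 bits/symbol


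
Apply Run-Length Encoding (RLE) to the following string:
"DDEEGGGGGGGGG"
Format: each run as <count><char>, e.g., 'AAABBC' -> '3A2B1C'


Scanning runs left to right:
  i=0: run of 'D' x 2 -> '2D'
  i=2: run of 'E' x 2 -> '2E'
  i=4: run of 'G' x 9 -> '9G'

RLE = 2D2E9G


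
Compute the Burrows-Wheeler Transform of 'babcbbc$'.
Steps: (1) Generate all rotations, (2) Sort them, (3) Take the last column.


Rotations (sorted):
  0: $babcbbc -> last char: c
  1: abcbbc$b -> last char: b
  2: babcbbc$ -> last char: $
  3: bbc$babc -> last char: c
  4: bc$babcb -> last char: b
  5: bcbbc$ba -> last char: a
  6: c$babcbb -> last char: b
  7: cbbc$bab -> last char: b


BWT = cb$cbabb


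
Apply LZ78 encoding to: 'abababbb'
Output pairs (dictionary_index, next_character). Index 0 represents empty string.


LZ78 encoding steps:
Dictionary: {0: ''}
Step 1: w='' (idx 0), next='a' -> output (0, 'a'), add 'a' as idx 1
Step 2: w='' (idx 0), next='b' -> output (0, 'b'), add 'b' as idx 2
Step 3: w='a' (idx 1), next='b' -> output (1, 'b'), add 'ab' as idx 3
Step 4: w='ab' (idx 3), next='b' -> output (3, 'b'), add 'abb' as idx 4
Step 5: w='b' (idx 2), end of input -> output (2, '')


Encoded: [(0, 'a'), (0, 'b'), (1, 'b'), (3, 'b'), (2, '')]


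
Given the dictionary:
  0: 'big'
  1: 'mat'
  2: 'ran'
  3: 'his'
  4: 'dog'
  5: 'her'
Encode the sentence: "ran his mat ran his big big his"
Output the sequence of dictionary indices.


Look up each word in the dictionary:
  'ran' -> 2
  'his' -> 3
  'mat' -> 1
  'ran' -> 2
  'his' -> 3
  'big' -> 0
  'big' -> 0
  'his' -> 3

Encoded: [2, 3, 1, 2, 3, 0, 0, 3]


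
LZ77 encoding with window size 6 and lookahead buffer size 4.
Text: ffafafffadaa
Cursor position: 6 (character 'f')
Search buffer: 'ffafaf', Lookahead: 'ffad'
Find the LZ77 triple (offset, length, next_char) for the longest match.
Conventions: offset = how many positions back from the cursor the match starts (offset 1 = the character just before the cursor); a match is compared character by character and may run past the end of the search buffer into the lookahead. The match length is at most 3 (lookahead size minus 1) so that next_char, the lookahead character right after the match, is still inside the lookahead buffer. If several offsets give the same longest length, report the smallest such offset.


Try each offset into the search buffer:
  offset=1 (pos 5, char 'f'): match length 2
  offset=2 (pos 4, char 'a'): match length 0
  offset=3 (pos 3, char 'f'): match length 1
  offset=4 (pos 2, char 'a'): match length 0
  offset=5 (pos 1, char 'f'): match length 1
  offset=6 (pos 0, char 'f'): match length 3
Longest match has length 3 at offset 6.
next_char = character at position 6 + 3 = 9 -> 'd'

Best match: offset=6, length=3 (matching 'ffa' starting at position 0)
LZ77 triple: (6, 3, 'd')


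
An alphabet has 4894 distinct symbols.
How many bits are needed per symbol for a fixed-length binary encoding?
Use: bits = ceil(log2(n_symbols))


log2(4894) = 12.2568
Bracket: 2^12 = 4096 < 4894 <= 2^13 = 8192
So ceil(log2(4894)) = 13

bits = ceil(log2(4894)) = ceil(12.2568) = 13 bits


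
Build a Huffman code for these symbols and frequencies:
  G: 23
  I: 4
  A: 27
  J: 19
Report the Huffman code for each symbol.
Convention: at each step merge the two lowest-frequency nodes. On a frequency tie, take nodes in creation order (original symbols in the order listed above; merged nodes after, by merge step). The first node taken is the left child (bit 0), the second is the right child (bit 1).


Huffman tree construction:
Step 1: Merge I(4) + J(19) = 23
Step 2: Merge G(23) + (I+J)(23) = 46
Step 3: Merge A(27) + (G+(I+J))(46) = 73
Read each symbol's code off the tree from the root (left child = 0, right child = 1).

Codes:
  G: 10 (length 2)
  I: 110 (length 3)
  A: 0 (length 1)
  J: 111 (length 3)
Average code length: 142/73 = 1.9452 bits/symbol


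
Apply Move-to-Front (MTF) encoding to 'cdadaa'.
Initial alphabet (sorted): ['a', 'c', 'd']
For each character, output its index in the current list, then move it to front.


MTF encoding:
'c': index 1 in ['a', 'c', 'd'] -> ['c', 'a', 'd']
'd': index 2 in ['c', 'a', 'd'] -> ['d', 'c', 'a']
'a': index 2 in ['d', 'c', 'a'] -> ['a', 'd', 'c']
'd': index 1 in ['a', 'd', 'c'] -> ['d', 'a', 'c']
'a': index 1 in ['d', 'a', 'c'] -> ['a', 'd', 'c']
'a': index 0 in ['a', 'd', 'c'] -> ['a', 'd', 'c']


Output: [1, 2, 2, 1, 1, 0]


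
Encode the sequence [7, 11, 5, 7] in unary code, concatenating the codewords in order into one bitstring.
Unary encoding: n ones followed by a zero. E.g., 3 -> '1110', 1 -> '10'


Encode each number as n ones followed by a terminating 0:
  7 -> 11111110 (8 bits)
  11 -> 111111111110 (12 bits)
  5 -> 111110 (6 bits)
  7 -> 11111110 (8 bits)
Total length = 8 + 12 + 6 + 8 = 34 bits.

Unary([7, 11, 5, 7]) = 1111111011111111111011111011111110 (34 bits)


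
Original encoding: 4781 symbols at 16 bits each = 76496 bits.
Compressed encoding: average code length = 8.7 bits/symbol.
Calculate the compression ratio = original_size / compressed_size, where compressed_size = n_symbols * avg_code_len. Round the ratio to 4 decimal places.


original_size = n_symbols * orig_bits = 4781 * 16 = 76496 bits
compressed_size = n_symbols * avg_code_len = 4781 * 8.7 = 41594.7 bits
ratio = original_size / compressed_size = 76496 / 41594.7 = 1.8391

Compression ratio = 1.8391


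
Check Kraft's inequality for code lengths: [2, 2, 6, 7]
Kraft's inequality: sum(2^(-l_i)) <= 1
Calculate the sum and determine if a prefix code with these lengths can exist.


Sum = 2^(-2) + 2^(-2) + 2^(-6) + 2^(-7)
    = 0.25 + 0.25 + 0.015625 + 0.0078125
    = 67/128 = 0.5234375
Since 0.5234375 <= 1, Kraft's inequality IS satisfied.
A prefix code with these lengths CAN exist.

Kraft sum = 0.5234375. Satisfied.


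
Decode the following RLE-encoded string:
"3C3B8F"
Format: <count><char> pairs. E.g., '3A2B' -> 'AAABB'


Expanding each <count><char> pair:
  3C -> 'CCC'
  3B -> 'BBB'
  8F -> 'FFFFFFFF'

Decoded = CCCBBBFFFFFFFF


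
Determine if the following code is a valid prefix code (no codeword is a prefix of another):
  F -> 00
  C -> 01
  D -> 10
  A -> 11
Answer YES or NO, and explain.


Checking each pair (does one codeword prefix another?):
  F='00' vs C='01': no prefix
  F='00' vs D='10': no prefix
  F='00' vs A='11': no prefix
  C='01' vs F='00': no prefix
  C='01' vs D='10': no prefix
  C='01' vs A='11': no prefix
  D='10' vs F='00': no prefix
  D='10' vs C='01': no prefix
  D='10' vs A='11': no prefix
  A='11' vs F='00': no prefix
  A='11' vs C='01': no prefix
  A='11' vs D='10': no prefix
No violation found over all pairs.

YES -- this is a valid prefix code. No codeword is a prefix of any other codeword.


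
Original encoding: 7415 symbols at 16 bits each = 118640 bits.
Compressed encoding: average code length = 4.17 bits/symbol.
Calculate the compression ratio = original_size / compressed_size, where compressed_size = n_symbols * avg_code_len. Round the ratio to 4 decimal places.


original_size = n_symbols * orig_bits = 7415 * 16 = 118640 bits
compressed_size = n_symbols * avg_code_len = 7415 * 4.17 = 30920.55 bits
ratio = original_size / compressed_size = 118640 / 30920.55 = 3.8369

Compression ratio = 3.8369


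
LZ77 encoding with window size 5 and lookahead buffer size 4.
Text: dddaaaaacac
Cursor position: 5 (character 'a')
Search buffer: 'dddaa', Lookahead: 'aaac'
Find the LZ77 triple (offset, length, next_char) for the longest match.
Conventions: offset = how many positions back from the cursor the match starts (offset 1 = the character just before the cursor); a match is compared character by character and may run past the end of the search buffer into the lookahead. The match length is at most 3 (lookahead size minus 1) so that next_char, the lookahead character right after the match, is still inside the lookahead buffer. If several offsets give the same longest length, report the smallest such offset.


Try each offset into the search buffer:
  offset=1 (pos 4, char 'a'): match length 3
  offset=2 (pos 3, char 'a'): match length 3
  offset=3 (pos 2, char 'd'): match length 0
  offset=4 (pos 1, char 'd'): match length 0
  offset=5 (pos 0, char 'd'): match length 0
Longest match has length 3, found at offsets 1, 2; take the smallest, offset 1.
next_char = character at position 5 + 3 = 8 -> 'c'

Best match: offset=1, length=3 (matching 'aaa' starting at position 4)
LZ77 triple: (1, 3, 'c')


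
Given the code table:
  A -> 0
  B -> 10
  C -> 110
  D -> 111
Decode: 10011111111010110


Decoding:
10 -> B
0 -> A
111 -> D
111 -> D
110 -> C
10 -> B
110 -> C


Result: BADDCBC


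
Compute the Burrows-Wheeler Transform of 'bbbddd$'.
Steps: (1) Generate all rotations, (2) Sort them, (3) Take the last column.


Rotations (sorted):
  0: $bbbddd -> last char: d
  1: bbbddd$ -> last char: $
  2: bbddd$b -> last char: b
  3: bddd$bb -> last char: b
  4: d$bbbdd -> last char: d
  5: dd$bbbd -> last char: d
  6: ddd$bbb -> last char: b


BWT = d$bbddb


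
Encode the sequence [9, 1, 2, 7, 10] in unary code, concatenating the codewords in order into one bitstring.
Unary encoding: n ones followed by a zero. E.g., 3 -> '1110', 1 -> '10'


Encode each number as n ones followed by a terminating 0:
  9 -> 1111111110 (10 bits)
  1 -> 10 (2 bits)
  2 -> 110 (3 bits)
  7 -> 11111110 (8 bits)
  10 -> 11111111110 (11 bits)
Total length = 10 + 2 + 3 + 8 + 11 = 34 bits.

Unary([9, 1, 2, 7, 10]) = 1111111110101101111111011111111110 (34 bits)


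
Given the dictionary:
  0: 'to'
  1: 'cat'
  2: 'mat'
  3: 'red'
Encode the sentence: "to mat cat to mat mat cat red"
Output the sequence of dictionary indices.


Look up each word in the dictionary:
  'to' -> 0
  'mat' -> 2
  'cat' -> 1
  'to' -> 0
  'mat' -> 2
  'mat' -> 2
  'cat' -> 1
  'red' -> 3

Encoded: [0, 2, 1, 0, 2, 2, 1, 3]


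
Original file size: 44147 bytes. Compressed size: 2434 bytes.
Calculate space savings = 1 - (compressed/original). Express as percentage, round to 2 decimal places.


ratio = compressed/original = 2434/44147 = 0.055134
savings = 1 - ratio = 1 - 0.055134 = 0.944866
as a percentage: 0.944866 * 100 = 94.49%

Space savings = 1 - 2434/44147 = 94.49%


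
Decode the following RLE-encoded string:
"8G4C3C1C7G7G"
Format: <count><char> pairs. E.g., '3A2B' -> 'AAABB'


Expanding each <count><char> pair:
  8G -> 'GGGGGGGG'
  4C -> 'CCCC'
  3C -> 'CCC'
  1C -> 'C'
  7G -> 'GGGGGGG'
  7G -> 'GGGGGGG'

Decoded = GGGGGGGGCCCCCCCCGGGGGGGGGGGGGG


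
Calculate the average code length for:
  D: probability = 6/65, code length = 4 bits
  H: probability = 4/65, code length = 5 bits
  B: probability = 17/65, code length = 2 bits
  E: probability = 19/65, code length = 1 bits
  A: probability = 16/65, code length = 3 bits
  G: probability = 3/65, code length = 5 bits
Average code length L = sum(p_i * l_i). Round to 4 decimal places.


Weighted contributions p_i * l_i:
  D: (6/65) * 4 = 24/65
  H: (4/65) * 5 = 20/65
  B: (17/65) * 2 = 34/65
  E: (19/65) * 1 = 19/65
  A: (16/65) * 3 = 48/65
  G: (3/65) * 5 = 15/65
Sum = (24 + 20 + 34 + 19 + 48 + 15)/65 = 160/65

L = 160/65 = 2.4615 bits/symbol


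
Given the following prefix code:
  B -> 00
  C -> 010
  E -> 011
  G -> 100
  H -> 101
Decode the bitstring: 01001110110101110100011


Decoding step by step:
Bits 010 -> C
Bits 011 -> E
Bits 101 -> H
Bits 101 -> H
Bits 011 -> E
Bits 101 -> H
Bits 00 -> B
Bits 011 -> E


Decoded message: CEHHEHBE


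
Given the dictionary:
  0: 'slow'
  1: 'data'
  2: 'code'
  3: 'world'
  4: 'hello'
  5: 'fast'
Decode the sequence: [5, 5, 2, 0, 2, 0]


Look up each index in the dictionary:
  5 -> 'fast'
  5 -> 'fast'
  2 -> 'code'
  0 -> 'slow'
  2 -> 'code'
  0 -> 'slow'

Decoded: "fast fast code slow code slow"


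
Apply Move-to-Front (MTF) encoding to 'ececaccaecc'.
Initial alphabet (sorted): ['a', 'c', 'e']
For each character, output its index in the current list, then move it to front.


MTF encoding:
'e': index 2 in ['a', 'c', 'e'] -> ['e', 'a', 'c']
'c': index 2 in ['e', 'a', 'c'] -> ['c', 'e', 'a']
'e': index 1 in ['c', 'e', 'a'] -> ['e', 'c', 'a']
'c': index 1 in ['e', 'c', 'a'] -> ['c', 'e', 'a']
'a': index 2 in ['c', 'e', 'a'] -> ['a', 'c', 'e']
'c': index 1 in ['a', 'c', 'e'] -> ['c', 'a', 'e']
'c': index 0 in ['c', 'a', 'e'] -> ['c', 'a', 'e']
'a': index 1 in ['c', 'a', 'e'] -> ['a', 'c', 'e']
'e': index 2 in ['a', 'c', 'e'] -> ['e', 'a', 'c']
'c': index 2 in ['e', 'a', 'c'] -> ['c', 'e', 'a']
'c': index 0 in ['c', 'e', 'a'] -> ['c', 'e', 'a']


Output: [2, 2, 1, 1, 2, 1, 0, 1, 2, 2, 0]


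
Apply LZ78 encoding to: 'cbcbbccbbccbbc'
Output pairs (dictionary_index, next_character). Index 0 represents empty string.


LZ78 encoding steps:
Dictionary: {0: ''}
Step 1: w='' (idx 0), next='c' -> output (0, 'c'), add 'c' as idx 1
Step 2: w='' (idx 0), next='b' -> output (0, 'b'), add 'b' as idx 2
Step 3: w='c' (idx 1), next='b' -> output (1, 'b'), add 'cb' as idx 3
Step 4: w='b' (idx 2), next='c' -> output (2, 'c'), add 'bc' as idx 4
Step 5: w='cb' (idx 3), next='b' -> output (3, 'b'), add 'cbb' as idx 5
Step 6: w='c' (idx 1), next='c' -> output (1, 'c'), add 'cc' as idx 6
Step 7: w='b' (idx 2), next='b' -> output (2, 'b'), add 'bb' as idx 7
Step 8: w='c' (idx 1), end of input -> output (1, '')


Encoded: [(0, 'c'), (0, 'b'), (1, 'b'), (2, 'c'), (3, 'b'), (1, 'c'), (2, 'b'), (1, '')]


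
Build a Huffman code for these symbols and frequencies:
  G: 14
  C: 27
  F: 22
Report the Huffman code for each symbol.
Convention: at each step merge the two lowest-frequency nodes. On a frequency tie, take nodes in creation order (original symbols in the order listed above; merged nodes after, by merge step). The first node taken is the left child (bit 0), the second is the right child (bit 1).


Huffman tree construction:
Step 1: Merge G(14) + F(22) = 36
Step 2: Merge C(27) + (G+F)(36) = 63
Read each symbol's code off the tree from the root (left child = 0, right child = 1).

Codes:
  G: 10 (length 2)
  C: 0 (length 1)
  F: 11 (length 2)
Average code length: 99/63 = 1.5714 bits/symbol


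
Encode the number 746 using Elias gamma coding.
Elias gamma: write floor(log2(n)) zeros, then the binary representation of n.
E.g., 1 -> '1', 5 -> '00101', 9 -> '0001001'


num_bits = floor(log2(746)) + 1 = 10
leading_zeros = num_bits - 1 = 9
binary(746) = 1011101010

Elias gamma(746) = '000000000' + '1011101010' = 0000000001011101010 (19 bits)


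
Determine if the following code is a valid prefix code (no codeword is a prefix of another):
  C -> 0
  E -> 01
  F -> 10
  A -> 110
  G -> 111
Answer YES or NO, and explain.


Checking each pair (does one codeword prefix another?):
  C='0' vs E='01': prefix -- VIOLATION

NO -- this is NOT a valid prefix code. C (0) is a prefix of E (01).
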